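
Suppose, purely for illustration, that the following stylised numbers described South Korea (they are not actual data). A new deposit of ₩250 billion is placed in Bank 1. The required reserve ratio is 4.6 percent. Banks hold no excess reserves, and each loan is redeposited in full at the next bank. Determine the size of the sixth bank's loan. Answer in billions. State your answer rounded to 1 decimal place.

₩188.5 billion

Each bank lends a fraction (1 − rr) = 0.9540 of the deposit it receives, so Bank 6 receives 250·0.9540^5 and lends 250·0.9540^6 ≈ 188.4648 billion.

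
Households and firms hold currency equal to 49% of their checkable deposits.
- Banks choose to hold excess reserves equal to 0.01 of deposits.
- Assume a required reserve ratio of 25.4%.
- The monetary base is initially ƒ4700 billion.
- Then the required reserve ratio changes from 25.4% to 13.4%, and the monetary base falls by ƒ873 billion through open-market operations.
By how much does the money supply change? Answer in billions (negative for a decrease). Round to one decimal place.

Before: m₁ = (1 + 0.49) / (0.254 + 0.01 + 0.49) ≈ 1.976127, MB₁ = 4700, so M₁ = 1.976127 × 4700 = 9287.7969 billion.
After: m₂ = (1 + 0.49) / (0.134 + 0.01 + 0.49) ≈ 2.350158, MB₂ = 4700 − 873 = 3827, so M₂ = 2.350158 × 3827 ≈ 8994.0547 billion.
ΔM = M₂ − M₁ = 8994.0547 − 9287.7969 = -293.7422 billion.

-293.7 billion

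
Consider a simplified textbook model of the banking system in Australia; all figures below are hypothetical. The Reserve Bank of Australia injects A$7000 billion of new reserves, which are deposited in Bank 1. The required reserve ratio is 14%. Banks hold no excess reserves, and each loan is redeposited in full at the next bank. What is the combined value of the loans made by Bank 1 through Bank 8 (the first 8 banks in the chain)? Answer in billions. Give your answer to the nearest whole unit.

A$30134 billion

Bank i lends (1 − rr)^i of the original deposit: Bank 1 lends 7000·0.8600 = 6020.0000, Bank 2 lends 7000·0.8600² = 5177.2000, and so on.
Summing a geometric series: total = 7000·[0.8600·(1 − 0.8600^8) / (1 − 0.8600)] ≈ 30133.6291 billion.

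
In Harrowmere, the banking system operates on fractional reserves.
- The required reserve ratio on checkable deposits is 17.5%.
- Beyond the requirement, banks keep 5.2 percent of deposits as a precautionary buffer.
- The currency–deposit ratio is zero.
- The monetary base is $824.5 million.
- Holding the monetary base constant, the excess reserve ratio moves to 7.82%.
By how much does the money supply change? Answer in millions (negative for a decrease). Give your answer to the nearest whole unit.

-376 million

Initially m₁ = 1 / (0.175 + 0.052) ≈ 4.4053, so M₁ = 4.4053 × 824.5 ≈ 3632.1699 million.
After the change m₂ = 1 / (0.175 + 0.0782) ≈ 3.9494, so M₂ = 3.9494 × 824.5 = 3256.2803 million.
ΔM = M₂ − M₁ = 3256.2803 − 3632.1699 = -375.8896 million.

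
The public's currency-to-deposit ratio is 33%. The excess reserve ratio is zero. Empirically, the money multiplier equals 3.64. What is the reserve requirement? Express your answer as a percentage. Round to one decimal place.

3.5%

Using m = 3.64. Since m = (1 + c)/(c + rr + e), the denominator satisfies c + rr + e = (1 + c)/m = (1 + 0.33) / 3.64 ≈ 0.365385.
With c = 0.33 and e = 0, the reserve requirement is 0.365385 − 0.33 − 0 = 0.035385.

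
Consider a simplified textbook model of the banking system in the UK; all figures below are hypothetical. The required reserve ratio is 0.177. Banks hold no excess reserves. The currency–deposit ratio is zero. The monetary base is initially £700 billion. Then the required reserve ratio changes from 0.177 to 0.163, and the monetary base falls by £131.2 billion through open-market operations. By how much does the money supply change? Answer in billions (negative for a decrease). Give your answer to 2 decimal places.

Before: m₁ = 1 / (0.177) ≈ 5.649718, MB₁ = 700, so M₁ = 5.649718 × 700 = 3954.8026 billion.
After: m₂ = 1 / (0.163) ≈ 6.134969, MB₂ = 700 − 131.2 = 568.8, so M₂ = 6.134969 × 568.8 ≈ 3489.5704 billion.
ΔM = M₂ − M₁ = 3489.5704 − 3954.8026 = -465.2322 billion.

-465.23 billion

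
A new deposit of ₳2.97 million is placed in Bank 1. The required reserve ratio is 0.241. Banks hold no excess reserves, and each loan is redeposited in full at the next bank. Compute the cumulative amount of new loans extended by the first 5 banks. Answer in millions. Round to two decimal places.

₳7.00 million

Bank i lends (1 − rr)^i of the original deposit: Bank 1 lends 2.97·0.7590 ≈ 2.2542, Bank 2 lends 2.97·0.7590² ≈ 1.7110, and so on.
Summing a geometric series: total = 2.97·[0.7590·(1 − 0.7590^5) / (1 − 0.7590)] ≈ 6.9976 million.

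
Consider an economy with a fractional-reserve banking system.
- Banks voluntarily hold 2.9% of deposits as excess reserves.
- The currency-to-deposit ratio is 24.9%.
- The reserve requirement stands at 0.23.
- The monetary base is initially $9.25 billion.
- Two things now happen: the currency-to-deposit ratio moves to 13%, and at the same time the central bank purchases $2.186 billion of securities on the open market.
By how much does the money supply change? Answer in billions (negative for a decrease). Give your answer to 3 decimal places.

Before: m₁ = (1 + 0.249) / (0.23 + 0.029 + 0.249) ≈ 2.458661, MB₁ = 9.25, so M₁ = 2.458661 × 9.25 ≈ 22.7426 billion.
After: m₂ = (1 + 0.13) / (0.23 + 0.029 + 0.13) ≈ 2.904884, MB₂ = 9.25 + 2.186 = 11.436, so M₂ = 2.904884 × 11.436 ≈ 33.2203 billion.
ΔM = M₂ − M₁ = 33.2203 − 22.7426 = 10.4777 billion.

$10.478 billion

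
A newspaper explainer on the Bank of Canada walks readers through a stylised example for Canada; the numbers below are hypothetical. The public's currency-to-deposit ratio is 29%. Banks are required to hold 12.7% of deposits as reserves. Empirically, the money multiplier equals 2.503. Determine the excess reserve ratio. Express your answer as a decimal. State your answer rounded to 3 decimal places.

Using m = 2.503. Since m = (1 + c)/(c + rr + e), the denominator satisfies c + rr + e = (1 + c)/m = (1 + 0.29) / 2.503 ≈ 0.515382.
With c = 0.29 and rr = 0.127, the excess reserve ratio is 0.515382 − 0.29 − 0.127 = 0.098382.

0.098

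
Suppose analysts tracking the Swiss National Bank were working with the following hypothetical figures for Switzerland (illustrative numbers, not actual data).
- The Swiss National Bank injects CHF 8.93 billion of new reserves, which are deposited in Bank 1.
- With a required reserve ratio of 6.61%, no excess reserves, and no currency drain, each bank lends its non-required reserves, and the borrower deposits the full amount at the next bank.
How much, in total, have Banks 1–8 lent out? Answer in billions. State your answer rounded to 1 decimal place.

Bank i lends (1 − rr)^i of the original deposit: Bank 1 lends 8.93·0.9339 ≈ 8.3397, Bank 2 lends 8.93·0.9339² ≈ 7.7885, and so on.
Summing a geometric series: total = 8.93·[0.9339·(1 − 0.9339^8) / (1 − 0.9339)] ≈ 53.1632 billion.

CHF 53.2 billion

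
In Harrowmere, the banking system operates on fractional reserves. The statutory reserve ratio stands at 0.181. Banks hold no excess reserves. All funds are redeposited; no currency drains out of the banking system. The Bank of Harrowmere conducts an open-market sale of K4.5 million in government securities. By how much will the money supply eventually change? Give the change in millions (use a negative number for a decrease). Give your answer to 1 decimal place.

-24.9 million

The simple money multiplier is m = 1/rr = 1/0.181 ≈ 5.5249.
An open-market sale reduces the monetary base by 4.5 million, so ΔM = m × ΔMB = 5.5249 × (−4.5) ≈ -24.862 million.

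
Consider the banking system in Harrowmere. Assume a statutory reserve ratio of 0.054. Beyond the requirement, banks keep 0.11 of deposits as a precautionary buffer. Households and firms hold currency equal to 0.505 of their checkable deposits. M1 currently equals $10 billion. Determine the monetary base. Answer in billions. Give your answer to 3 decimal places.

The money multiplier is m = (1 + c) / (rr + e + c) = (1 + 0.505) / (0.054 + 0.11 + 0.505) ≈ 2.24963.
MB = M / m = 10 / 2.24963 ≈ 4.4452 billion.

$4.445 billion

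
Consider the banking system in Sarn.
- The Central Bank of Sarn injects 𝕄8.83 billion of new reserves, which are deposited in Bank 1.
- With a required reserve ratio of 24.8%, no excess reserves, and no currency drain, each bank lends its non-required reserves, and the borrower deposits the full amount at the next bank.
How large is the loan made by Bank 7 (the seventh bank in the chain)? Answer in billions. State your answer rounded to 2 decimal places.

𝕄1.20 billion

Each bank lends a fraction (1 − rr) = 0.7520 of the deposit it receives, so Bank 7 receives 8.83·0.7520^6 and lends 8.83·0.7520^7 ≈ 1.2008 billion.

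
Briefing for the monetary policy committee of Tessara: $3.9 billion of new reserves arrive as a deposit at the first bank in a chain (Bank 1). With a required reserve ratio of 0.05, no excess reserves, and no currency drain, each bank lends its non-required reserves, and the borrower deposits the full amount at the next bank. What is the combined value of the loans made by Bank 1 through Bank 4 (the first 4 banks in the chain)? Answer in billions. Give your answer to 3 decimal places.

$13.745 billion

Bank i lends (1 − rr)^i of the original deposit: Bank 1 lends 3.9·0.9500 = 3.7050, Bank 2 lends 3.9·0.9500² ≈ 3.5197, and so on.
Summing a geometric series: total = 3.9·[0.9500·(1 − 0.9500^4) / (1 − 0.9500)] ≈ 13.7451 billion.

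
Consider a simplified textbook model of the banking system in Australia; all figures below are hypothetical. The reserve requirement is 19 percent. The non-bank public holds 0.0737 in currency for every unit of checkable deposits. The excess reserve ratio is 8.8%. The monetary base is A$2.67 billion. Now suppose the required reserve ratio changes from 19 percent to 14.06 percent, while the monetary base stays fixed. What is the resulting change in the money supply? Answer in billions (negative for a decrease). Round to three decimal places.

A$1.332 billion

Initially m₁ = (1 + 0.0737) / (0.19 + 0.088 + 0.0737) ≈ 3.05289, so M₁ = 3.05289 × 2.67 ≈ 8.1512 billion.
After the change m₂ = (1 + 0.0737) / (0.1406 + 0.088 + 0.0737) ≈ 3.55177, so M₂ = 3.55177 × 2.67 ≈ 9.4832 billion.
ΔM = M₂ − M₁ = 9.4832 − 8.1512 = 1.332 billion.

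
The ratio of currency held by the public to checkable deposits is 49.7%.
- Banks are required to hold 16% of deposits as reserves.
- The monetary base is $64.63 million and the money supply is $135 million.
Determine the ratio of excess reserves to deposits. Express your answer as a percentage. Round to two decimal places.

5.97%

Using m = M/MB = 135/64.63 ≈ 2.088813. Since m = (1 + c)/(c + rr + e), the denominator satisfies c + rr + e = (1 + c)/m = (1 + 0.497) / 2.088813 ≈ 0.716675.
With c = 0.497 and rr = 0.16, the ratio of excess reserves to deposits is 0.716675 − 0.497 − 0.16 = 0.059675.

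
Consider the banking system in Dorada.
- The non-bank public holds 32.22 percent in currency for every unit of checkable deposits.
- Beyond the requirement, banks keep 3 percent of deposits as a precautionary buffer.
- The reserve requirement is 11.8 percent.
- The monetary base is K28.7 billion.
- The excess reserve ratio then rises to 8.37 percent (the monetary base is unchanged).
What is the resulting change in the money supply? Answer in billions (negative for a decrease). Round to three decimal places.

-8.272 billion

Initially m₁ = (1 + 0.3222) / (0.118 + 0.03 + 0.3222) ≈ 2.811995, so M₁ = 2.811995 × 28.7 ≈ 80.7043 billion.
After the change m₂ = (1 + 0.3222) / (0.118 + 0.0837 + 0.3222) ≈ 2.523764, so M₂ = 2.523764 × 28.7 ≈ 72.432 billion.
ΔM = M₂ − M₁ = 72.432 − 80.7043 = -8.2723 billion.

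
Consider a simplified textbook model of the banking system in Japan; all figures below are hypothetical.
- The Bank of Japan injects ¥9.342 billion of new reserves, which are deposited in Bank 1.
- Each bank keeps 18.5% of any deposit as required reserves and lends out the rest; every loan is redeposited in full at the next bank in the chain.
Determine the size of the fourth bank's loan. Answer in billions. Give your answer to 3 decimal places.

Each bank lends a fraction (1 − rr) = 0.8150 of the deposit it receives, so Bank 4 receives 9.342·0.8150^3 and lends 9.342·0.8150^4 ≈ 4.1216 billion.

¥4.122 billion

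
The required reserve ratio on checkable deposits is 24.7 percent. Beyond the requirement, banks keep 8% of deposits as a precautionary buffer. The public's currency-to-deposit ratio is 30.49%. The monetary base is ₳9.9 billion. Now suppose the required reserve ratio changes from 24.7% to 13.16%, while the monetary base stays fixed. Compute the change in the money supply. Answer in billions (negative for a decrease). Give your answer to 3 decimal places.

₳4.568 billion

Initially m₁ = (1 + 0.3049) / (0.247 + 0.08 + 0.3049) ≈ 2.06504, so M₁ = 2.06504 × 9.9 ≈ 20.4439 billion.
After the change m₂ = (1 + 0.3049) / (0.1316 + 0.08 + 0.3049) ≈ 2.52643, so M₂ = 2.52643 × 9.9 ≈ 25.0117 billion.
ΔM = M₂ − M₁ = 25.0117 − 20.4439 = 4.5678 billion.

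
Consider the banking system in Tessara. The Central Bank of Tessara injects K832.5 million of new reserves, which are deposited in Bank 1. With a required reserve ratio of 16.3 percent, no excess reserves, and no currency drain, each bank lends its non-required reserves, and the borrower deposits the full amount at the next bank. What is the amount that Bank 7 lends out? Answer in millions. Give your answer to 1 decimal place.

Each bank lends a fraction (1 − rr) = 0.8370 of the deposit it receives, so Bank 7 receives 832.5·0.8370^6 and lends 832.5·0.8370^7 ≈ 239.5866 million.

K239.6 million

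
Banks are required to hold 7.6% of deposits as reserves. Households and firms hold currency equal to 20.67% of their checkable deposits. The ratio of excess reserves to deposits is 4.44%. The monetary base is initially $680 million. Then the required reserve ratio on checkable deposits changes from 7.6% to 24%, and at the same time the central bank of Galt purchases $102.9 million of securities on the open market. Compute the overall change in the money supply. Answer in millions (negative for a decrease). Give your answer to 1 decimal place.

-584.9 million

Before: m₁ = (1 + 0.2067) / (0.076 + 0.0444 + 0.2067) ≈ 3.68909, MB₁ = 680, so M₁ = 3.68909 × 680 = 2508.5812 million.
After: m₂ = (1 + 0.2067) / (0.24 + 0.0444 + 0.2067) ≈ 2.45714, MB₂ = 680 + 102.9 = 782.9, so M₂ = 2.45714 × 782.9 ≈ 1923.6949 million.
ΔM = M₂ − M₁ = 1923.6949 − 2508.5812 = -584.8863 million.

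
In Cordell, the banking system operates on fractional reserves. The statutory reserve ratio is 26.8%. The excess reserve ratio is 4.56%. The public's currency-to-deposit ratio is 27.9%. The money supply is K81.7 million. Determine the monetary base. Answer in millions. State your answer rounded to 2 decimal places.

The money multiplier is m = (1 + c) / (rr + e + c) = (1 + 0.279) / (0.268 + 0.0456 + 0.279) ≈ 2.15829.
MB = M / m = 81.7 / 2.15829 ≈ 37.854 million.

K37.85 million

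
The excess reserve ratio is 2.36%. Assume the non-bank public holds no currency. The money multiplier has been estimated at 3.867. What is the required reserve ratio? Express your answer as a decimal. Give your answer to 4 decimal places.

0.2350

Using m = 3.867. Since m = (1 + c)/(c + rr + e), the denominator satisfies c + rr + e = (1 + c)/m = (1 + 0) / 3.867 ≈ 0.258598.
With c = 0 and e = 0.0236, the required reserve ratio is 0.258598 − 0 − 0.0236 = 0.234998.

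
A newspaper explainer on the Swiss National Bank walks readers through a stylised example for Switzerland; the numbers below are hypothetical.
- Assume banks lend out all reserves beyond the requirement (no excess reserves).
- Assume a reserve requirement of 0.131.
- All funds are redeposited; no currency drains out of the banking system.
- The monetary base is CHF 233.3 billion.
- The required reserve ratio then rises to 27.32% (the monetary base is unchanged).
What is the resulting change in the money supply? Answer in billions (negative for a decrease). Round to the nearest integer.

-927 billion

Initially m₁ = 1 / (0.131) ≈ 7.6336, so M₁ = 7.6336 × 233.3 ≈ 1780.9189 billion.
After the change m₂ = 1 / (0.2732) ≈ 3.6603, so M₂ = 3.6603 × 233.3 ≈ 853.948 billion.
ΔM = M₂ − M₁ = 853.948 − 1780.9189 = -926.9709 billion.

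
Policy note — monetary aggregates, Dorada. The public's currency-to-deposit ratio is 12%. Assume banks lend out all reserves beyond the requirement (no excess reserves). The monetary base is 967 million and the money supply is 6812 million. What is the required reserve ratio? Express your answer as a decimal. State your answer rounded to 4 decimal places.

Using m = M/MB = 6812/967 ≈ 7.044467. Since m = (1 + c)/(c + rr + e), the denominator satisfies c + rr + e = (1 + c)/m = (1 + 0.12) / 7.044467 ≈ 0.158990.
With c = 0.12 and e = 0, the required reserve ratio is 0.158990 − 0.12 − 0 = 0.03899.

0.0390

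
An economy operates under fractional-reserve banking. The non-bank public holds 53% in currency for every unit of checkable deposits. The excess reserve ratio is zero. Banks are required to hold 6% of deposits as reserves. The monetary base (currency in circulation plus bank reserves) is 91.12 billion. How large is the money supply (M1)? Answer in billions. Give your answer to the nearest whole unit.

236 billion

The money multiplier is m = (1 + c) / (rr + c) = (1 + 0.53) / (0.06 + 0.53) ≈ 2.5932.
So M = m × MB = 2.5932 × 91.12 ≈ 236.2924 billion.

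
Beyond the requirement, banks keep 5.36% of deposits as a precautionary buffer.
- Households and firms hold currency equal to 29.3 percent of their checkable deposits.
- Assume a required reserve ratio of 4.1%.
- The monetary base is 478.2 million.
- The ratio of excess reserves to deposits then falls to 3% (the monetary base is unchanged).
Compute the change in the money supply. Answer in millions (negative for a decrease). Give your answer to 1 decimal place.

103.4 million

Initially m₁ = (1 + 0.293) / (0.041 + 0.0536 + 0.293) ≈ 3.33591, so M₁ = 3.33591 × 478.2 ≈ 1595.2322 million.
After the change m₂ = (1 + 0.293) / (0.041 + 0.03 + 0.293) ≈ 3.55220, so M₂ = 3.55220 × 478.2 ≈ 1698.662 million.
ΔM = M₂ − M₁ = 1698.662 − 1595.2322 = 103.4298 million.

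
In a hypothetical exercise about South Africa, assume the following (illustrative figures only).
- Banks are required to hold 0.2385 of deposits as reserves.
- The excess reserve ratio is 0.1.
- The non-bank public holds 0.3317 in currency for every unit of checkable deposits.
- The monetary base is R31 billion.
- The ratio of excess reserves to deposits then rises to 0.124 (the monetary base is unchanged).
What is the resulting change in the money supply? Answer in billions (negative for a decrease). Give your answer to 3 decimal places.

Initially m₁ = (1 + 0.3317) / (0.2385 + 0.1 + 0.3317) ≈ 1.987019, so M₁ = 1.987019 × 31 ≈ 61.5976 billion.
After the change m₂ = (1 + 0.3317) / (0.2385 + 0.124 + 0.3317) ≈ 1.918323, so M₂ = 1.918323 × 31 ≈ 59.468 billion.
ΔM = M₂ − M₁ = 59.468 − 61.5976 = -2.1296 billion.

-2.130 billion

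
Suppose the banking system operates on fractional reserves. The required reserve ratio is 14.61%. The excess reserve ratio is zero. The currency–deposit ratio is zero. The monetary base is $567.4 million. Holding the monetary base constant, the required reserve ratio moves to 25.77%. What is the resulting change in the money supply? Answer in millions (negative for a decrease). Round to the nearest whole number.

Initially m₁ = 1 / (0.1461) ≈ 6.8446, so M₁ = 6.8446 × 567.4 ≈ 3883.626 million.
After the change m₂ = 1 / (0.2577) ≈ 3.8805, so M₂ = 3.8805 × 567.4 = 2201.7957 million.
ΔM = M₂ − M₁ = 2201.7957 − 3883.626 = -1681.8303 million.

-1682 million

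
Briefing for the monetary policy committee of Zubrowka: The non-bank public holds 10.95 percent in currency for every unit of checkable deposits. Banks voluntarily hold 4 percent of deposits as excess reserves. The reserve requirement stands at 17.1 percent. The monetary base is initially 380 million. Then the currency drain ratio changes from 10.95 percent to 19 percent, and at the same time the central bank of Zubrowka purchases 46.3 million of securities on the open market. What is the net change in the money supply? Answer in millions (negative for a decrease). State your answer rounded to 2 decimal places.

-50.40 million

Before: m₁ = (1 + 0.1095) / (0.171 + 0.04 + 0.1095) ≈ 3.461778, MB₁ = 380, so M₁ = 3.461778 × 380 ≈ 1315.4756 million.
After: m₂ = (1 + 0.19) / (0.171 + 0.04 + 0.19) ≈ 2.967581, MB₂ = 380 + 46.3 = 426.3, so M₂ = 2.967581 × 426.3 ≈ 1265.0798 million.
ΔM = M₂ − M₁ = 1265.0798 − 1315.4756 = -50.3958 million.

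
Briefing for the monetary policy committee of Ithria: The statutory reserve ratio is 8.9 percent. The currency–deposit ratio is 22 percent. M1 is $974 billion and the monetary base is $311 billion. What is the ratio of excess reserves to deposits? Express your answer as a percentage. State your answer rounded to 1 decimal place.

Using m = M/MB = 974/311 ≈ 3.131833. Since m = (1 + c)/(c + rr + e), the denominator satisfies c + rr + e = (1 + c)/m = (1 + 0.22) / 3.131833 ≈ 0.389548.
With c = 0.22 and rr = 0.089, the ratio of excess reserves to deposits is 0.389548 − 0.22 − 0.089 = 0.080548.

8.1%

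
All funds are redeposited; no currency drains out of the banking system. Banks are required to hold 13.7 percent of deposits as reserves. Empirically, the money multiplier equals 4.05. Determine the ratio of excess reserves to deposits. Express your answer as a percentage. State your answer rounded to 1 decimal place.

Using m = 4.05. Since m = (1 + c)/(c + rr + e), the denominator satisfies c + rr + e = (1 + c)/m = (1 + 0) / 4.05 ≈ 0.246914.
With c = 0 and rr = 0.137, the ratio of excess reserves to deposits is 0.246914 − 0 − 0.137 = 0.109914.

11.0%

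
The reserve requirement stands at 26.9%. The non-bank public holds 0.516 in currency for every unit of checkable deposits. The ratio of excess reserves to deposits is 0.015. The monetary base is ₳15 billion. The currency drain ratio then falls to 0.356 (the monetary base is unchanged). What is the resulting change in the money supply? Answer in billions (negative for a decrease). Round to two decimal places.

Initially m₁ = (1 + 0.516) / (0.269 + 0.015 + 0.516) = 1.89500, so M₁ = 1.89500 × 15 = 28.425 billion.
After the change m₂ = (1 + 0.356) / (0.269 + 0.015 + 0.356) = 2.11875, so M₂ = 2.11875 × 15 ≈ 31.7812 billion.
ΔM = M₂ − M₁ = 31.7812 − 28.425 = 3.3562 billion.

₳3.36 billion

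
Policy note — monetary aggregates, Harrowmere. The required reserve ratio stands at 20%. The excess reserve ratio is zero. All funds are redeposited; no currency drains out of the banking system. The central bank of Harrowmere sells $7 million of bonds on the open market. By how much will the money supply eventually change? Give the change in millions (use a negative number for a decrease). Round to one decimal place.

The simple money multiplier is m = 1/rr = 1/0.2 = 5.
An open-market sale reduces the monetary base by 7 million, so ΔM = m × ΔMB = 5 × (−7) = -35 million.

-35.0 million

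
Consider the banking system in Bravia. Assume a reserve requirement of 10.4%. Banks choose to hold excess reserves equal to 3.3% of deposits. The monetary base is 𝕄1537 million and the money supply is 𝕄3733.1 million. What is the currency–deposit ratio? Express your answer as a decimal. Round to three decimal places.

Using m = M/MB = 3733.1/1537 ≈ 2.428822. From m = (1 + c)/(c + rr + e), rearranging gives 1 + c = m·(c + rr + e), so c·(1 − m) = m·(rr + e) − 1.
Hence c = [m·(rr + e) − 1]/(1 − m) = [2.428822 × (0.104 + 0.033) − 1] / (1 − 2.428822) ≈ 0.466994.

0.467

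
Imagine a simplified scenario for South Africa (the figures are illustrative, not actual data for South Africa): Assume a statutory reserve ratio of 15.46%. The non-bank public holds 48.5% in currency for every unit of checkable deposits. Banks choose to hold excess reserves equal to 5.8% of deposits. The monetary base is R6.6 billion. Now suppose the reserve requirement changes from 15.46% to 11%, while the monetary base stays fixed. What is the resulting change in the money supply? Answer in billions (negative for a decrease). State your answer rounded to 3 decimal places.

R0.960 billion

Initially m₁ = (1 + 0.485) / (0.1546 + 0.058 + 0.485) ≈ 2.12873, so M₁ = 2.12873 × 6.6 ≈ 14.0496 billion.
After the change m₂ = (1 + 0.485) / (0.11 + 0.058 + 0.485) ≈ 2.27412, so M₂ = 2.27412 × 6.6 ≈ 15.0092 billion.
ΔM = M₂ − M₁ = 15.0092 − 14.0496 = 0.9596 billion.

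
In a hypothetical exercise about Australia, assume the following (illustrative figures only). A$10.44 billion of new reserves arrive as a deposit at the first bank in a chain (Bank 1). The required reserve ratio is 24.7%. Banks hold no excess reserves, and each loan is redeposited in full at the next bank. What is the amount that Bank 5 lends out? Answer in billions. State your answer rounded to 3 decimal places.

A$2.527 billion

Each bank lends a fraction (1 − rr) = 0.7530 of the deposit it receives, so Bank 5 receives 10.44·0.7530^4 and lends 10.44·0.7530^5 ≈ 2.5274 billion.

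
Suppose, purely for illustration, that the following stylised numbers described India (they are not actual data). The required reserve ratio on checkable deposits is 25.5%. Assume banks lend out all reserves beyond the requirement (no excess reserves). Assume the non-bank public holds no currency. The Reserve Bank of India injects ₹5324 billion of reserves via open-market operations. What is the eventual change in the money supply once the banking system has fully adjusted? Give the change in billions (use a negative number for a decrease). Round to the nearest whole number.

The simple money multiplier is m = 1/rr = 1/0.255 ≈ 3.92157.
An open-market purchase increases the monetary base by 5324 billion, so ΔM = m × ΔMB = 3.92157 × 5324 ≈ 20878.4387 billion.

₹20878 billion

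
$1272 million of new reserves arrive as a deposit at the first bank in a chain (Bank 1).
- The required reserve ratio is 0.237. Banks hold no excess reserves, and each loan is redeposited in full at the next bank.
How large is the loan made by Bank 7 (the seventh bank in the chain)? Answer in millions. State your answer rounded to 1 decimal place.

$191.5 million

Each bank lends a fraction (1 − rr) = 0.7630 of the deposit it receives, so Bank 7 receives 1272·0.7630^6 and lends 1272·0.7630^7 ≈ 191.4956 million.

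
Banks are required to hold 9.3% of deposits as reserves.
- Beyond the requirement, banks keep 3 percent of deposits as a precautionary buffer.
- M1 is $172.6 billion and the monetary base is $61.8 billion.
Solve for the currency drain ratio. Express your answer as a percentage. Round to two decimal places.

36.62%

Using m = M/MB = 172.6/61.8 ≈ 2.792880. From m = (1 + c)/(c + rr + e), rearranging gives 1 + c = m·(c + rr + e), so c·(1 − m) = m·(rr + e) − 1.
Hence c = [m·(rr + e) − 1]/(1 − m) = [2.792880 × (0.093 + 0.03) − 1] / (1 − 2.792880) ≈ 0.366157.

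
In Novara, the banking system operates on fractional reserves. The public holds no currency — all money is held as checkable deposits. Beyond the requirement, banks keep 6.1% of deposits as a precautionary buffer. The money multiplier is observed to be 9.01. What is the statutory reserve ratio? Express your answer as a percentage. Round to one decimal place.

5.0%

Using m = 9.01. Since m = (1 + c)/(c + rr + e), the denominator satisfies c + rr + e = (1 + c)/m = (1 + 0) / 9.01 ≈ 0.110988.
With c = 0 and e = 0.061, the statutory reserve ratio is 0.110988 − 0 − 0.061 = 0.049988.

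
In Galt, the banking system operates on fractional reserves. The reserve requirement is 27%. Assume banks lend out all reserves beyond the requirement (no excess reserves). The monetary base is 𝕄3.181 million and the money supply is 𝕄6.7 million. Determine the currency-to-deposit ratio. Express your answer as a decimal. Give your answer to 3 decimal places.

Using m = M/MB = 6.7/3.181 ≈ 2.106256. From m = (1 + c)/(c + rr + e), rearranging gives 1 + c = m·(c + rr + e), so c·(1 − m) = m·(rr + e) − 1.
Hence c = [m·(rr + e) − 1]/(1 − m) = [2.106256 × (0.27 + 0) − 1] / (1 − 2.106256) ≈ 0.389883.

0.390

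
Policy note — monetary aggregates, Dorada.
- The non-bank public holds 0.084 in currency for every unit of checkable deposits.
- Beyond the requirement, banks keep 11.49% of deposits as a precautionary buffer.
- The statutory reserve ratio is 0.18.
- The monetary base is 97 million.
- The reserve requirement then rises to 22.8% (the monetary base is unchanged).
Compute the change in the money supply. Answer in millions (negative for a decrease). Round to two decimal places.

-31.20 million

Initially m₁ = (1 + 0.084) / (0.18 + 0.1149 + 0.084) ≈ 2.86091, so M₁ = 2.86091 × 97 ≈ 277.5083 million.
After the change m₂ = (1 + 0.084) / (0.228 + 0.1149 + 0.084) ≈ 2.53924, so M₂ = 2.53924 × 97 ≈ 246.3063 million.
ΔM = M₂ − M₁ = 246.3063 − 277.5083 = -31.202 million.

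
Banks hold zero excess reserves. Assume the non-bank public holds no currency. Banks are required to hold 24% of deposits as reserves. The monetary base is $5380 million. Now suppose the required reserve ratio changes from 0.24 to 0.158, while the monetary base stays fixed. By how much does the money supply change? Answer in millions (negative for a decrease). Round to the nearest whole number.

$11634 million

Initially m₁ = 1 / (0.24) ≈ 4.16667, so M₁ = 4.16667 × 5380 = 22416.6846 million.
After the change m₂ = 1 / (0.158) ≈ 6.32911, so M₂ = 6.32911 × 5380 = 34050.6118 million.
ΔM = M₂ − M₁ = 34050.6118 − 22416.6846 = 11633.9272 million.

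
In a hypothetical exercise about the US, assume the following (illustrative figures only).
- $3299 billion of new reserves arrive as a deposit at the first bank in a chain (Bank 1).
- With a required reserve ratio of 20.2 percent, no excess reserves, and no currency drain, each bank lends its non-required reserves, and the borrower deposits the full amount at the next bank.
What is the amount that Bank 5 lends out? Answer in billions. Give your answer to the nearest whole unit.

$1068 billion

Each bank lends a fraction (1 − rr) = 0.7980 of the deposit it receives, so Bank 5 receives 3299·0.7980^4 and lends 3299·0.7980^5 ≈ 1067.5710 billion.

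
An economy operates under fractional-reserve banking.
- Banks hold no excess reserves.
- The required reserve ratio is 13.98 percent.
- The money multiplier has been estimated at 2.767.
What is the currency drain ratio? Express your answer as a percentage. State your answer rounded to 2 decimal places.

34.70%

Using m = 2.767. From m = (1 + c)/(c + rr + e), rearranging gives 1 + c = m·(c + rr + e), so c·(1 − m) = m·(rr + e) − 1.
Hence c = [m·(rr + e) − 1]/(1 − m) = [2.767 × (0.1398 + 0) − 1] / (1 − 2.767) ≈ 0.347014.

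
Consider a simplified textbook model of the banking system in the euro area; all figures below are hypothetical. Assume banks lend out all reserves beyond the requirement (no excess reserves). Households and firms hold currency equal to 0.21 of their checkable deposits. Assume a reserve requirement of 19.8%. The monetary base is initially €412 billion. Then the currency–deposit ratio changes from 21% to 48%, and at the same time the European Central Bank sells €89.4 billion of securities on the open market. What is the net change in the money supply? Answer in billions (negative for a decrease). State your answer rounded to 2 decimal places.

Before: m₁ = (1 + 0.21) / (0.198 + 0.21) ≈ 2.965686, MB₁ = 412, so M₁ = 2.965686 × 412 ≈ 1221.8626 billion.
After: m₂ = (1 + 0.48) / (0.198 + 0.48) ≈ 2.182891, MB₂ = 412 − 89.4 = 322.6, so M₂ = 2.182891 × 322.6 ≈ 704.2006 billion.
ΔM = M₂ − M₁ = 704.2006 − 1221.8626 = -517.662 billion.

-517.66 billion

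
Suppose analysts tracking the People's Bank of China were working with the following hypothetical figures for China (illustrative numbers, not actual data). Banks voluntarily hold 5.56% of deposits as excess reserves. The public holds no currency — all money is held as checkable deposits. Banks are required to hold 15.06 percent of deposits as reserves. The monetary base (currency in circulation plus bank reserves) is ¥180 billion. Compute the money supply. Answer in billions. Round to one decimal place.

The money multiplier is m = 1 / (rr + e) = 1 / (0.1506 + 0.0556) ≈ 4.84966.
So M = m × MB = 4.84966 × 180 = 872.9388 billion.

¥872.9 billion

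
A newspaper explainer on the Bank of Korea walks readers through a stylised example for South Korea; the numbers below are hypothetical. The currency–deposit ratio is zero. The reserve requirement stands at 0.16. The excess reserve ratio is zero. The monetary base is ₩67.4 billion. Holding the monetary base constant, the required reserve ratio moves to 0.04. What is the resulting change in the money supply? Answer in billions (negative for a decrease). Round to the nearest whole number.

Initially m₁ = 1 / (0.16) = 6.25, so M₁ = 6.25 × 67.4 = 421.25 billion.
After the change m₂ = 1 / (0.04) = 25, so M₂ = 25 × 67.4 = 1685 billion.
ΔM = M₂ − M₁ = 1685 − 421.25 = 1263.75 billion.

₩1264 billion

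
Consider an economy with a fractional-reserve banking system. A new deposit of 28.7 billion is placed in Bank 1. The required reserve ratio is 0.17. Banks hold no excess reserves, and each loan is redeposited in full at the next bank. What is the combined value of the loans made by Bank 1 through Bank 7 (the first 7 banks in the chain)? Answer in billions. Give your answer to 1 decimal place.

Bank i lends (1 − rr)^i of the original deposit: Bank 1 lends 28.7·0.8300 = 23.8210, Bank 2 lends 28.7·0.8300² ≈ 19.7714, and so on.
Summing a geometric series: total = 28.7·[0.8300·(1 − 0.8300^7) / (1 − 0.8300)] ≈ 102.0995 billion.

102.1 billion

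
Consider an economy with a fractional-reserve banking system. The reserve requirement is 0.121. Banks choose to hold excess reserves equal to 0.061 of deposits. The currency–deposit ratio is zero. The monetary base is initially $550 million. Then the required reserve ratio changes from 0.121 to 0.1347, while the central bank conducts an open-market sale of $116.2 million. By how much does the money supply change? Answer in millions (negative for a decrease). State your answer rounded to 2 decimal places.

Before: m₁ = 1 / (0.121 + 0.061) ≈ 5.494505, MB₁ = 550, so M₁ = 5.494505 × 550 ≈ 3021.9778 million.
After: m₂ = 1 / (0.1347 + 0.061) ≈ 5.109862, MB₂ = 550 − 116.2 = 433.8, so M₂ = 5.109862 × 433.8 ≈ 2216.6581 million.
ΔM = M₂ − M₁ = 2216.6581 − 3021.9778 = -805.3197 million.

-805.32 million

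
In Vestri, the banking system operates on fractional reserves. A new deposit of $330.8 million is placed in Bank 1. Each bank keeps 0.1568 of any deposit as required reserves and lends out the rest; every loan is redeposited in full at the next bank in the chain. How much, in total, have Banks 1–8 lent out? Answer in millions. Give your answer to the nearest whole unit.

Bank i lends (1 − rr)^i of the original deposit: Bank 1 lends 330.8·0.8432 ≈ 278.9306, Bank 2 lends 330.8·0.8432² ≈ 235.1942, and so on.
Summing a geometric series: total = 330.8·[0.8432·(1 − 0.8432^8) / (1 − 0.8432)] ≈ 1324.3301 million.

$1324 million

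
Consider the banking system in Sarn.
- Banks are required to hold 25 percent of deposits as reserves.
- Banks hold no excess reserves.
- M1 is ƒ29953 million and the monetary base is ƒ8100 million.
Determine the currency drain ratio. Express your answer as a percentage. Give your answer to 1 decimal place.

2.8%

Using m = M/MB = 29953/8100 ≈ 3.697901. From m = (1 + c)/(c + rr + e), rearranging gives 1 + c = m·(c + rr + e), so c·(1 − m) = m·(rr + e) − 1.
Hence c = [m·(rr + e) − 1]/(1 − m) = [3.697901 × (0.25 + 0) − 1] / (1 − 3.697901) ≈ 0.027994.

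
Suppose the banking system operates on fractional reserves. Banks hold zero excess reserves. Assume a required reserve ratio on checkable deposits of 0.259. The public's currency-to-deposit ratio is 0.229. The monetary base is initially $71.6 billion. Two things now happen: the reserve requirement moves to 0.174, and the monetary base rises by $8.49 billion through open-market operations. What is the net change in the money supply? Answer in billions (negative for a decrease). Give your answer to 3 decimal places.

Before: m₁ = (1 + 0.229) / (0.259 + 0.229) ≈ 2.518443, MB₁ = 71.6, so M₁ = 2.518443 × 71.6 ≈ 180.3205 billion.
After: m₂ = (1 + 0.229) / (0.174 + 0.229) ≈ 3.049628, MB₂ = 71.6 + 8.49 = 80.09, so M₂ = 3.049628 × 80.09 ≈ 244.2447 billion.
ΔM = M₂ − M₁ = 244.2447 − 180.3205 = 63.9242 billion.

$63.924 billion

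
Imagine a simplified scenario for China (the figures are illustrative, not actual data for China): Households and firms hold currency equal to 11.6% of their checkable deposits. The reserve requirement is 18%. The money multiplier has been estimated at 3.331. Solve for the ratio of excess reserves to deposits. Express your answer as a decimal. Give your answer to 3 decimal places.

0.039

Using m = 3.331. Since m = (1 + c)/(c + rr + e), the denominator satisfies c + rr + e = (1 + c)/m = (1 + 0.116) / 3.331 ≈ 0.335035.
With c = 0.116 and rr = 0.18, the ratio of excess reserves to deposits is 0.335035 − 0.116 − 0.18 = 0.039035.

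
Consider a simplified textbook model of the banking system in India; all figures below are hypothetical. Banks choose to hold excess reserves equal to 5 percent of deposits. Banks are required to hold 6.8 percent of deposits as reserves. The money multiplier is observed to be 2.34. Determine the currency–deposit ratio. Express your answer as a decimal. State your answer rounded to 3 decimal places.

Using m = 2.34. From m = (1 + c)/(c + rr + e), rearranging gives 1 + c = m·(c + rr + e), so c·(1 − m) = m·(rr + e) − 1.
Hence c = [m·(rr + e) − 1]/(1 − m) = [2.34 × (0.068 + 0.05) − 1] / (1 − 2.34) ≈ 0.540209.

0.540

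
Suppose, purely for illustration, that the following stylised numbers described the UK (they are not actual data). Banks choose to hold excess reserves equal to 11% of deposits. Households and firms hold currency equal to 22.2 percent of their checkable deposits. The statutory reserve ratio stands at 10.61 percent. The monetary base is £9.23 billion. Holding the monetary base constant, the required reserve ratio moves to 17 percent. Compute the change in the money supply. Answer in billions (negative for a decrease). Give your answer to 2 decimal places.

Initially m₁ = (1 + 0.222) / (0.1061 + 0.11 + 0.222) ≈ 2.7893, so M₁ = 2.7893 × 9.23 ≈ 25.7452 billion.
After the change m₂ = (1 + 0.222) / (0.17 + 0.11 + 0.222) ≈ 2.4343, so M₂ = 2.4343 × 9.23 ≈ 22.4686 billion.
ΔM = M₂ − M₁ = 22.4686 − 25.7452 = -3.2766 billion.

-3.28 billion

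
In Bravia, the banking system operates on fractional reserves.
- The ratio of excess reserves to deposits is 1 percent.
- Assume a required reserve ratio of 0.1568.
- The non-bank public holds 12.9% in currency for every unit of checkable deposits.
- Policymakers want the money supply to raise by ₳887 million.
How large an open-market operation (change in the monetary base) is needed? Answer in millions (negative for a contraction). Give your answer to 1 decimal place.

₳232.4 million

The money multiplier is m = (1 + c) / (rr + e + c) = (1 + 0.129) / (0.1568 + 0.01 + 0.129) ≈ 3.81677.
ΔMB = ΔM / m = (+887) / 3.81677 ≈ 232.3955 million.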